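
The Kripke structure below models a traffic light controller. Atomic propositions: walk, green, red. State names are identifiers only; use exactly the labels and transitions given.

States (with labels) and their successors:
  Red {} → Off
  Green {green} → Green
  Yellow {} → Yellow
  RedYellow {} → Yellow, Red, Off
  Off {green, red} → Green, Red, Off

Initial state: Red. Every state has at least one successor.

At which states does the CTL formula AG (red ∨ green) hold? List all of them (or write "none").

{Green}

States satisfying red ∨ green: {Green, Off}.
States satisfying AG (red ∨ green): {Green}.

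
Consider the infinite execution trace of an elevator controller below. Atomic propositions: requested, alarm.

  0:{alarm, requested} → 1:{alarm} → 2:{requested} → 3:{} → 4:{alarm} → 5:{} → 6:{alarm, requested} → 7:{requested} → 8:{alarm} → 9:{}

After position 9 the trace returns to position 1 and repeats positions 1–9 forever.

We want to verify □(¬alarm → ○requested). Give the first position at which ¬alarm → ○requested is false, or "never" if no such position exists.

Check ¬alarm → ○requested at each position in order: 0 ✓, 1 ✓.
At position 2 the labels are {requested} and the next position 3 has {}, so ¬alarm → ○requested is false there. This is the first violation.

2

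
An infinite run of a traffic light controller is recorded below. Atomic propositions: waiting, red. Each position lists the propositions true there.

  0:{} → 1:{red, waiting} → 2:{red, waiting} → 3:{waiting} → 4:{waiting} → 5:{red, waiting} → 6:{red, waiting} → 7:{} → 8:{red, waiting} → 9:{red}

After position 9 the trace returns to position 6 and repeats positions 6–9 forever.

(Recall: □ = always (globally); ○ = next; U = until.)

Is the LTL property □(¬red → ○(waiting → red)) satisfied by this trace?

¬red → ○(waiting → red) must hold at every position from 0 onward. It fails at position 3, so □(¬red → ○(waiting → red)) is false.
Positions where ¬red holds: 0, 3, 4, 7.
Check ○(waiting → red) at each: 0→ok, 3→fails, 4→ok, 7→ok.

Violated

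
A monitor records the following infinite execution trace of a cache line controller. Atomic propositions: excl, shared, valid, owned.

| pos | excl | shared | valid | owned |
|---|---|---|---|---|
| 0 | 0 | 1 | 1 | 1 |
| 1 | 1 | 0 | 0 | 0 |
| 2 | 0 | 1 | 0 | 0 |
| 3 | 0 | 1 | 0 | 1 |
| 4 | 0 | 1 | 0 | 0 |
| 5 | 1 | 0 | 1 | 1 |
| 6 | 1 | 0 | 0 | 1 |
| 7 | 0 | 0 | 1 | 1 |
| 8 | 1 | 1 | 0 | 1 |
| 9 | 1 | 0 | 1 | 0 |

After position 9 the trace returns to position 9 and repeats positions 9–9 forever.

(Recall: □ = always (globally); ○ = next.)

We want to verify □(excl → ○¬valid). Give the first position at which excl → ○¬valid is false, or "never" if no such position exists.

Check excl → ○¬valid at each position in order: 0 ✓, 1 ✓, 2 ✓, 3 ✓, 4 ✓, 5 ✓.
At position 6 the labels are {excl, owned} and the next position 7 has {owned, valid}, so excl → ○¬valid is false there. This is the first violation.

6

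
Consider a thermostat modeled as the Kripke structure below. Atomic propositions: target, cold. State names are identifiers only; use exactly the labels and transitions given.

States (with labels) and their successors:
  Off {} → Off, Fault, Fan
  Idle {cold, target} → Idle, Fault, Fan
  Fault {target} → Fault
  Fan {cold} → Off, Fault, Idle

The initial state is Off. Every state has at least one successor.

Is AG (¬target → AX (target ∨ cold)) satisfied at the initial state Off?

No

States satisfying ¬target → AX (target ∨ cold): {Idle, Fault}.
States satisfying AG (¬target → AX (target ∨ cold)): {Fault}.
Fan is reachable from Off and violates ¬target → AX (target ∨ cold), so AG fails at Off.
Off ∉ Sat(AG (¬target → AX (target ∨ cold))).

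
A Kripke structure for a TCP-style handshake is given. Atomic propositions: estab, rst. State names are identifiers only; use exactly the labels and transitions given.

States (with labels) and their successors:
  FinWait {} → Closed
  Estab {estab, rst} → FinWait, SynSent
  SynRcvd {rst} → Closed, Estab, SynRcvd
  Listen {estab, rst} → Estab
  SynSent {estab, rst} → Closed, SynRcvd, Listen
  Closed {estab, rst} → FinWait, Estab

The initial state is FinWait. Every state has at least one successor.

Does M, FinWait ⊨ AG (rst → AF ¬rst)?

Violated

States satisfying rst → AF ¬rst: {FinWait}.
States satisfying AG (rst → AF ¬rst): ∅.
Closed is reachable from FinWait and violates rst → AF ¬rst, so AG fails at FinWait.
FinWait ∉ Sat(AG (rst → AF ¬rst)).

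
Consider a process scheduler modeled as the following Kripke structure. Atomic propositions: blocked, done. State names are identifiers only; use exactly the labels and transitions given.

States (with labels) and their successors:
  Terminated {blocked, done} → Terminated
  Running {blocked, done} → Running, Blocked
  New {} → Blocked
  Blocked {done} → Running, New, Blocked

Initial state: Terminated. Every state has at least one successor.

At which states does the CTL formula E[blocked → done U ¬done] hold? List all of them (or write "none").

{Running, New, Blocked}

States satisfying blocked → done: {Terminated, Running, New, Blocked}.
States satisfying ¬done: {New}.
States satisfying E[blocked → done U ¬done]: {Running, New, Blocked}.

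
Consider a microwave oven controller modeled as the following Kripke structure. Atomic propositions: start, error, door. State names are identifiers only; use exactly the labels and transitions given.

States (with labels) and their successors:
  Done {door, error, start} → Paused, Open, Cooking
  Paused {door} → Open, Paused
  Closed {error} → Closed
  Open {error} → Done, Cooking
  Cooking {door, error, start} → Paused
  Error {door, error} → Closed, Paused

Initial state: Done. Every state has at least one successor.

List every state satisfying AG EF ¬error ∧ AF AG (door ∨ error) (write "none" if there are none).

{Done, Paused, Open, Cooking}

States satisfying EF ¬error: {Done, Paused, Open, Cooking, Error}.
States satisfying AG EF ¬error: {Done, Paused, Open, Cooking}.
States satisfying AG (door ∨ error): {Done, Paused, Closed, Open, Cooking, Error}.
States satisfying AF AG (door ∨ error): {Done, Paused, Closed, Open, Cooking, Error}.
States satisfying AG EF ¬error ∧ AF AG (door ∨ error): {Done, Paused, Open, Cooking}.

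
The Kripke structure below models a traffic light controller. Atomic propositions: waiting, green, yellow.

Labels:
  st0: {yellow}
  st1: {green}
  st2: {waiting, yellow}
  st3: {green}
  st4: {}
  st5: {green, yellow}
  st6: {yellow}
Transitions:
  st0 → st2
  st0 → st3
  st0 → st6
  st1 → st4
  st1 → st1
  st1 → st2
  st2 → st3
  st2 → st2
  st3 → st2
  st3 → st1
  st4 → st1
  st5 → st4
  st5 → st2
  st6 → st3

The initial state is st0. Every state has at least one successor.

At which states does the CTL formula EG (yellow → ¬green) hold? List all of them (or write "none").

{st0, st1, st2, st3, st4, st6}

States satisfying yellow → ¬green: {st0, st1, st2, st3, st4, st6}.
States satisfying EG (yellow → ¬green): {st0, st1, st2, st3, st4, st6}.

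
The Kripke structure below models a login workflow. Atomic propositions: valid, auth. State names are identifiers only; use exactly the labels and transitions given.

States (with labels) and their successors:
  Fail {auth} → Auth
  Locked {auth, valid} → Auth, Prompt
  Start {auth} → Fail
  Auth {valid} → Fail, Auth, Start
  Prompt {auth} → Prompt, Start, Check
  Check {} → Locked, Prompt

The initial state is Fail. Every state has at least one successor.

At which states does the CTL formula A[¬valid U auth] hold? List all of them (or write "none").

{Fail, Locked, Start, Prompt, Check}

States satisfying ¬valid: {Fail, Start, Prompt, Check}.
States satisfying auth: {Fail, Locked, Start, Prompt}.
States satisfying A[¬valid U auth]: {Fail, Locked, Start, Prompt, Check}.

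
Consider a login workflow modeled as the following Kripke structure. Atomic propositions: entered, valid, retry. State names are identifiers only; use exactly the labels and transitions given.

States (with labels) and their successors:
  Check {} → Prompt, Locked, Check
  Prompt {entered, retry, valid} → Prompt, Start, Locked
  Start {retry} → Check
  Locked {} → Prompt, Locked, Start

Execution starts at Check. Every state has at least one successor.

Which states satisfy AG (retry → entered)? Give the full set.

States satisfying retry → entered: {Check, Prompt, Locked}.
States satisfying AG (retry → entered): ∅.

none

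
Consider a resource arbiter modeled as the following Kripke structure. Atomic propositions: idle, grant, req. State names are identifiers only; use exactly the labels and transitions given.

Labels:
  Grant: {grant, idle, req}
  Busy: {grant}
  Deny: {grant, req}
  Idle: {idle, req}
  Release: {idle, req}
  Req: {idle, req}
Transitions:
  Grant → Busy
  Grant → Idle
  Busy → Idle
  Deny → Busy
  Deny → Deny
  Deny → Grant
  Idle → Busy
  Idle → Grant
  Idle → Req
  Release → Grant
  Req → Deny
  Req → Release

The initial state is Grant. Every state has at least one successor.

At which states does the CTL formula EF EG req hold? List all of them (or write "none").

{Grant, Busy, Deny, Idle, Release, Req}

States satisfying EG req: {Grant, Deny, Idle, Release, Req}.
States satisfying EF EG req: {Grant, Busy, Deny, Idle, Release, Req}.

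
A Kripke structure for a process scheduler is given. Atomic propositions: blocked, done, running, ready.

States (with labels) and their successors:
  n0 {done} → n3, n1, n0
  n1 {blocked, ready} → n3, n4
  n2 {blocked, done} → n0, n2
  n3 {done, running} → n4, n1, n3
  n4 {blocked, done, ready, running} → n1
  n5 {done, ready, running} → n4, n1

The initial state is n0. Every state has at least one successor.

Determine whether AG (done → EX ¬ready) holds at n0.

States satisfying done → EX ¬ready: {n0, n1, n2, n3}.
States satisfying AG (done → EX ¬ready): ∅.
n4 is reachable from n0 and violates done → EX ¬ready, so AG fails at n0.
n0 ∉ Sat(AG (done → EX ¬ready)).

No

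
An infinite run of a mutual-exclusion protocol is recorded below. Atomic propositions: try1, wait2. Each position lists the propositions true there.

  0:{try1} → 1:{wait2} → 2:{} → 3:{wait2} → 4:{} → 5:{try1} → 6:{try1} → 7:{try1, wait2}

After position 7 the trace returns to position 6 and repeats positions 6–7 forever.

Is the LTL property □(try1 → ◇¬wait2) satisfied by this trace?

try1 → ◇¬wait2 holds at every position 0..7, and those are all positions ever visited, so □(try1 → ◇¬wait2) holds.
Positions where try1 holds: 0, 5, 6, 7.
Check ◇¬wait2 at each: 0→ok, 5→ok, 6→ok, 7→ok.

Holds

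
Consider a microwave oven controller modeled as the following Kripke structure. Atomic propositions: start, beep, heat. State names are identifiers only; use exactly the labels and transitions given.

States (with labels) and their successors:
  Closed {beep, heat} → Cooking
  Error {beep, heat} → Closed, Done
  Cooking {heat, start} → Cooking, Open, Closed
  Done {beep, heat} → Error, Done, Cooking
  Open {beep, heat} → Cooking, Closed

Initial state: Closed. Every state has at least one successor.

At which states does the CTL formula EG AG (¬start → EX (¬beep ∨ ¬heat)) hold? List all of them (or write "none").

{Closed, Cooking, Open}

States satisfying AG (¬start → EX (¬beep ∨ ¬heat)): {Closed, Cooking, Open}.
States satisfying EG AG (¬start → EX (¬beep ∨ ¬heat)): {Closed, Cooking, Open}.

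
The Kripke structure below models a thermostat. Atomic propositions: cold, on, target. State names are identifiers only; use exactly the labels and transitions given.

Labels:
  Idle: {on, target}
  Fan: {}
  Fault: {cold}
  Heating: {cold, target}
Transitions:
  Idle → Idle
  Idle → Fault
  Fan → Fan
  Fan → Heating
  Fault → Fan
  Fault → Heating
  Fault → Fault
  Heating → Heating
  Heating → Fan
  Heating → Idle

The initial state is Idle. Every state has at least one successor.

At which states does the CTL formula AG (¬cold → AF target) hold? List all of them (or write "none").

none

States satisfying ¬cold → AF target: {Idle, Fault, Heating}.
States satisfying AG (¬cold → AF target): ∅.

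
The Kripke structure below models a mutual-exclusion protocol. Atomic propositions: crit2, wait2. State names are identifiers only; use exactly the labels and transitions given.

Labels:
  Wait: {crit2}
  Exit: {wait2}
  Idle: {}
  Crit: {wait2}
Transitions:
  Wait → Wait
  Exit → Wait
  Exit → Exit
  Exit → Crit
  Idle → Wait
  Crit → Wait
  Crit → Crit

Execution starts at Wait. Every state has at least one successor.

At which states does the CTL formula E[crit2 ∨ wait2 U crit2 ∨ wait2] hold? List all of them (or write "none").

States satisfying crit2 ∨ wait2: {Wait, Exit, Crit}.
States satisfying E[crit2 ∨ wait2 U crit2 ∨ wait2]: {Wait, Exit, Crit}.

{Wait, Exit, Crit}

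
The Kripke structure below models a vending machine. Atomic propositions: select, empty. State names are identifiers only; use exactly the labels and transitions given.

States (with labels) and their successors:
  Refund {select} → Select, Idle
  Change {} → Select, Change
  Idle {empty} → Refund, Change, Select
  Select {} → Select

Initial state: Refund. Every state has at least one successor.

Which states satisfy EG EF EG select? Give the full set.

States satisfying EF EG select: ∅.
States satisfying EG EF EG select: ∅.

none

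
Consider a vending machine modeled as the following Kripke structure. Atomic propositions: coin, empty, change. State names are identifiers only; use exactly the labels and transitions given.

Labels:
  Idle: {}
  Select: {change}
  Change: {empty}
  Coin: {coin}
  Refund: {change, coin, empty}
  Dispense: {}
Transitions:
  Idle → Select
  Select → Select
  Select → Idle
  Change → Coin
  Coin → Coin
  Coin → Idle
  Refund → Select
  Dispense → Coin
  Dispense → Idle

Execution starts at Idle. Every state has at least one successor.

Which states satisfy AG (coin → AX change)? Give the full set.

{Idle, Select, Refund}

States satisfying coin → AX change: {Idle, Select, Change, Refund, Dispense}.
States satisfying AG (coin → AX change): {Idle, Select, Refund}.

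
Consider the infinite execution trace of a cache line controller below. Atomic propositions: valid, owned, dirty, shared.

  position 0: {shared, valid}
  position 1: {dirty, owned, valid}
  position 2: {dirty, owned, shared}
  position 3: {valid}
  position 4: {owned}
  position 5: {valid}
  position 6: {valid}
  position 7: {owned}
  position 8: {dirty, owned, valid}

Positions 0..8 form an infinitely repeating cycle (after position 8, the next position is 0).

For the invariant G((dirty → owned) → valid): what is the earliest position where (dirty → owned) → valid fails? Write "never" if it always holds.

2

Check (dirty → owned) → valid at each position in order: 0 ✓, 1 ✓.
At position 2 the labels are {dirty, owned, shared}, so (dirty → owned) → valid is false there. This is the first violation.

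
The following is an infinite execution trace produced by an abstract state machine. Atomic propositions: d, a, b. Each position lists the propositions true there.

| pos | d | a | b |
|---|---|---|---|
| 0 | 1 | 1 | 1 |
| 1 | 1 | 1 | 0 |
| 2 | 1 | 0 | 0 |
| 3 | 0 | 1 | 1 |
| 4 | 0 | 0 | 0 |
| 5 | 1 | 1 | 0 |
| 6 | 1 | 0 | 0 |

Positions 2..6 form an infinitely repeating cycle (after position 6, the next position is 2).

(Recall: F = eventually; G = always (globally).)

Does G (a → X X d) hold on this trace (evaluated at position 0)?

No

a → X X d must hold at every position from 0 onward. It fails at position 1, so G (a → X X d) is false.
Positions where a holds: 0, 1, 3, 5.
Check X X d at each: 0→ok, 1→fails, 3→ok, 5→ok.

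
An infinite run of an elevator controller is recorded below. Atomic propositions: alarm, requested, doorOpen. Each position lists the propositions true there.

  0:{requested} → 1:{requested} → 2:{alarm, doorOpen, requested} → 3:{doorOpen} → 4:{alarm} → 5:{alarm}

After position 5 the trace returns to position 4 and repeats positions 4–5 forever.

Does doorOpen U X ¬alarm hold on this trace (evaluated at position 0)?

Holds

Walking from position 0: X ¬alarm first holds at position 0, and doorOpen holds at every earlier position along the way, so doorOpen U X ¬alarm holds.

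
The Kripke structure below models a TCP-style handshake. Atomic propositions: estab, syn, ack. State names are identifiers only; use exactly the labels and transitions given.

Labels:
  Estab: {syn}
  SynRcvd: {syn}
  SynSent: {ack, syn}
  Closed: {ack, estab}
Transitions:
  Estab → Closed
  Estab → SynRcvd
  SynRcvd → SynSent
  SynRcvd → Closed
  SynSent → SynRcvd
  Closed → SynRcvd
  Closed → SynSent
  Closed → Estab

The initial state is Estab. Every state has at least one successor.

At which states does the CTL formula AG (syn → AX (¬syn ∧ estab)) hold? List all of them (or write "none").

States satisfying syn → AX (¬syn ∧ estab): {Closed}.
States satisfying AG (syn → AX (¬syn ∧ estab)): ∅.

none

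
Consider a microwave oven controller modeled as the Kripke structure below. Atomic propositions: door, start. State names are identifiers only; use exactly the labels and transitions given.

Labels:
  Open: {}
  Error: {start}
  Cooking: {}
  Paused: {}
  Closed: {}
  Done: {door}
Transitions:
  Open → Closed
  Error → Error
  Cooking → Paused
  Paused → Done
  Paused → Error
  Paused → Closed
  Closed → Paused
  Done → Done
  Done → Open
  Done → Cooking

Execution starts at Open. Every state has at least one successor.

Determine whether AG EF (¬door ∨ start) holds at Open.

Satisfied

States satisfying EF (¬door ∨ start): {Open, Error, Cooking, Paused, Closed, Done}.
States satisfying AG EF (¬door ∨ start): {Open, Error, Cooking, Paused, Closed, Done}.
Every state reachable from Open satisfies EF (¬door ∨ start).
Open ∈ Sat(AG EF (¬door ∨ start)).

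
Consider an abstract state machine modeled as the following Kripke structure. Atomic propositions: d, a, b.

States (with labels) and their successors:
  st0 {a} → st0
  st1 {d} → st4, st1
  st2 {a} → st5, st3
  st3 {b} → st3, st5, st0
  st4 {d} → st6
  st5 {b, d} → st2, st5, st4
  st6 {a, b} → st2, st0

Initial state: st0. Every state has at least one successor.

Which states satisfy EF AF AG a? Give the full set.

{st0, st1, st2, st3, st4, st5, st6}

States satisfying AF AG a: {st0}.
States satisfying EF AF AG a: {st0, st1, st2, st3, st4, st5, st6}.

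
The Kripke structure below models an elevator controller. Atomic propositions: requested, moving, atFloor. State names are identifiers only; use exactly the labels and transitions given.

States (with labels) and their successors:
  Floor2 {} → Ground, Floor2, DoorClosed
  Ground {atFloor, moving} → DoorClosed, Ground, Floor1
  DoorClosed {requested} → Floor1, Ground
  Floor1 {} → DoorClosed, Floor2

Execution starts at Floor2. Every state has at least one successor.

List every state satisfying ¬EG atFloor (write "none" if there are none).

{Floor2, DoorClosed, Floor1}

States satisfying atFloor: {Ground}.
States satisfying EG atFloor: {Ground}.
States satisfying ¬EG atFloor: {Floor2, DoorClosed, Floor1}.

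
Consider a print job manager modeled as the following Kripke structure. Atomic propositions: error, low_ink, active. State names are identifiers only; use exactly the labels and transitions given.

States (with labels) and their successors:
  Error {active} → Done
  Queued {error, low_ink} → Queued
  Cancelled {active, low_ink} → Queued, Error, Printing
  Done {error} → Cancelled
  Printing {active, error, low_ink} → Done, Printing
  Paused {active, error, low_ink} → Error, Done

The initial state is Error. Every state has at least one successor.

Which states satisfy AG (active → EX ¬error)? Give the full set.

States satisfying active → EX ¬error: {Queued, Cancelled, Done, Paused}.
States satisfying AG (active → EX ¬error): {Queued}.

{Queued}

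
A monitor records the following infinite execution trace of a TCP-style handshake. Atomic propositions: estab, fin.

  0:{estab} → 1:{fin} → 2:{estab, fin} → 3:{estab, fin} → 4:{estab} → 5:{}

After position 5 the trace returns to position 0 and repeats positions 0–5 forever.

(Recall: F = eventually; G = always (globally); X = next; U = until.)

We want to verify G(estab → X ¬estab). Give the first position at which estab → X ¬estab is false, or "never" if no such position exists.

Check estab → X ¬estab at each position in order: 0 ✓, 1 ✓.
At position 2 the labels are {estab, fin} and the next position 3 has {estab, fin}, so estab → X ¬estab is false there. This is the first violation.

2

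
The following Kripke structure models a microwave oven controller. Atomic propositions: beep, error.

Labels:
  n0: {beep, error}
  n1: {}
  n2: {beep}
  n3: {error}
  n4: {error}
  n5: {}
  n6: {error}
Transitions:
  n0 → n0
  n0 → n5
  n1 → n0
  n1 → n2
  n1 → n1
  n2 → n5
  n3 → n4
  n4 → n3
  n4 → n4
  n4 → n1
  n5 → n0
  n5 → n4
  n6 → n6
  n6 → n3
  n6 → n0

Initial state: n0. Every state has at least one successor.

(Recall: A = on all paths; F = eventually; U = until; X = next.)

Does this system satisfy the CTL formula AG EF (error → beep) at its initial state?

States satisfying EF (error → beep): {n0, n1, n2, n3, n4, n5, n6}.
States satisfying AG EF (error → beep): {n0, n1, n2, n3, n4, n5, n6}.
Every state reachable from n0 satisfies EF (error → beep).
n0 ∈ Sat(AG EF (error → beep)).

Holds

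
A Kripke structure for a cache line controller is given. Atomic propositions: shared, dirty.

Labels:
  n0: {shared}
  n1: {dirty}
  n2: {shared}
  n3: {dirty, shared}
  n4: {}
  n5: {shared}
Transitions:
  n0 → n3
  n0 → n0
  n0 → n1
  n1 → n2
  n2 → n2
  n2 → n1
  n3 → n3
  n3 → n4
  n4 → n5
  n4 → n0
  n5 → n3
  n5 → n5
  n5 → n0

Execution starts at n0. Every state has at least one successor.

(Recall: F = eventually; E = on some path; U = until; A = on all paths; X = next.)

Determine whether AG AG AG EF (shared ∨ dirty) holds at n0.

States satisfying AG AG EF (shared ∨ dirty): {n0, n1, n2, n3, n4, n5}.
States satisfying AG AG AG EF (shared ∨ dirty): {n0, n1, n2, n3, n4, n5}.
Every state reachable from n0 satisfies AG AG EF (shared ∨ dirty).
n0 ∈ Sat(AG AG AG EF (shared ∨ dirty)).

Satisfied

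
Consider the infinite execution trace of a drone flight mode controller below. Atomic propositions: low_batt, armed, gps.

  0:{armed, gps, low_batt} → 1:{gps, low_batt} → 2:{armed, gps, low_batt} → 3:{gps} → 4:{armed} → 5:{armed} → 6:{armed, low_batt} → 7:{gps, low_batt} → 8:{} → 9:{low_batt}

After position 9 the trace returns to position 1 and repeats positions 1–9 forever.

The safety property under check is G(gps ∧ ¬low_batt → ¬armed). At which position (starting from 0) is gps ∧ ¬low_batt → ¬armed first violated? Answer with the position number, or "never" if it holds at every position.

gps ∧ ¬low_batt → ¬armed holds at every position 0..9, and those are all the positions the trace ever visits, so the invariant G(gps ∧ ¬low_batt → ¬armed) is never violated.

never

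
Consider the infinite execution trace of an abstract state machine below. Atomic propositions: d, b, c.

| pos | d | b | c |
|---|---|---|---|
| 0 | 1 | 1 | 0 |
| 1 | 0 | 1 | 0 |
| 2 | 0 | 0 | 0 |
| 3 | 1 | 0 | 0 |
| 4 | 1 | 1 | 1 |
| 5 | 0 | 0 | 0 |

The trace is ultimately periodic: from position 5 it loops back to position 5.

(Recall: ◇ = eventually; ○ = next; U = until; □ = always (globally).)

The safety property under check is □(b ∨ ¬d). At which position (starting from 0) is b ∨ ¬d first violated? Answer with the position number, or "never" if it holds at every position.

3

Check b ∨ ¬d at each position in order: 0 ✓, 1 ✓, 2 ✓.
At position 3 the labels are {d}, so b ∨ ¬d is false there. This is the first violation.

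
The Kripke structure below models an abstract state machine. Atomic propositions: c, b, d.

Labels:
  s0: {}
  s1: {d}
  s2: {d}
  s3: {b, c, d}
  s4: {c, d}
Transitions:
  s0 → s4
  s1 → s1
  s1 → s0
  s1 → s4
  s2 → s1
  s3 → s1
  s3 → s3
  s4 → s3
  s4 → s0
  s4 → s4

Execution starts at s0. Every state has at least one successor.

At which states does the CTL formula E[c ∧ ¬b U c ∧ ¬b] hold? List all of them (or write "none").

{s4}

States satisfying c ∧ ¬b: {s4}.
States satisfying E[c ∧ ¬b U c ∧ ¬b]: {s4}.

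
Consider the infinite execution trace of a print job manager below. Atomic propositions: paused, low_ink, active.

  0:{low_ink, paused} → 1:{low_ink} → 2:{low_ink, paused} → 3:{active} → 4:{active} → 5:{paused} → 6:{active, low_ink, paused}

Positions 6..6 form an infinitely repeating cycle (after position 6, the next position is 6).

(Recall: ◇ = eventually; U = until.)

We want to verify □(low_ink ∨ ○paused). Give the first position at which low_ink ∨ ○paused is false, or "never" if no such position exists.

Check low_ink ∨ ○paused at each position in order: 0 ✓, 1 ✓, 2 ✓.
At position 3 the labels are {active} and the next position 4 has {active}, so low_ink ∨ ○paused is false there. This is the first violation.

3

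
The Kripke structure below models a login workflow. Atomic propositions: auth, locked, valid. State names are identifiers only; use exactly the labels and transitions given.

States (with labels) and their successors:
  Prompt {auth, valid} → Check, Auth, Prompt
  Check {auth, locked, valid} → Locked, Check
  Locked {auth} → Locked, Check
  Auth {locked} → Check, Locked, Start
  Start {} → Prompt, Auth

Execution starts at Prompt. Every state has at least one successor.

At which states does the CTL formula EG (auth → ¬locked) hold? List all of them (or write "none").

{Prompt, Locked, Auth, Start}

States satisfying auth → ¬locked: {Prompt, Locked, Auth, Start}.
States satisfying EG (auth → ¬locked): {Prompt, Locked, Auth, Start}.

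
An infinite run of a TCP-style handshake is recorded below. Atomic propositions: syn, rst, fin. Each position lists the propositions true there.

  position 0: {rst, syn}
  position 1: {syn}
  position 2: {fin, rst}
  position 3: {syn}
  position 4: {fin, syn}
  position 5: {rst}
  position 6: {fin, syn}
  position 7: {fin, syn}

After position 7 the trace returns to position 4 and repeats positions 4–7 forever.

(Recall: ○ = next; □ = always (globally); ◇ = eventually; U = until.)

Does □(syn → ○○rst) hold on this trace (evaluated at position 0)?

No

syn → ○○rst must hold at every position from 0 onward. It fails at position 1, so □(syn → ○○rst) is false.
Positions where syn holds: 0, 1, 3, 4, 6, 7.
Check ○○rst at each: 0→ok, 1→fails, 3→ok, 4→fails, 6→fails, 7→ok.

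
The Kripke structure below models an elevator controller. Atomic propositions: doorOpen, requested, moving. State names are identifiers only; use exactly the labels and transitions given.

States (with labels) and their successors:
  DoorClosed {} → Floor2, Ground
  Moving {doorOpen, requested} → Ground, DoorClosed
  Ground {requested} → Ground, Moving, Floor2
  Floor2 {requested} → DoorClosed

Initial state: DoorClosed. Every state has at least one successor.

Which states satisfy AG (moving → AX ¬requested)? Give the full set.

States satisfying moving → AX ¬requested: {DoorClosed, Moving, Ground, Floor2}.
States satisfying AG (moving → AX ¬requested): {DoorClosed, Moving, Ground, Floor2}.

{DoorClosed, Moving, Ground, Floor2}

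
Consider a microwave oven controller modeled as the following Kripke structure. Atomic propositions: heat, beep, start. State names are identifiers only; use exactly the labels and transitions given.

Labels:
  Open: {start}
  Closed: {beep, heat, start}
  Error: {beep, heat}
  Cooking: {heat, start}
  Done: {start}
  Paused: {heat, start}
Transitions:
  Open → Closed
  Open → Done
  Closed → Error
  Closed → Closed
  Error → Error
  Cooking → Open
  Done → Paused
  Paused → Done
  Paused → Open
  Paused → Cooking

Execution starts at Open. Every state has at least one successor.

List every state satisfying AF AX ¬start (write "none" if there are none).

{Error}

States satisfying AX ¬start: {Error}.
States satisfying AF AX ¬start: {Error}.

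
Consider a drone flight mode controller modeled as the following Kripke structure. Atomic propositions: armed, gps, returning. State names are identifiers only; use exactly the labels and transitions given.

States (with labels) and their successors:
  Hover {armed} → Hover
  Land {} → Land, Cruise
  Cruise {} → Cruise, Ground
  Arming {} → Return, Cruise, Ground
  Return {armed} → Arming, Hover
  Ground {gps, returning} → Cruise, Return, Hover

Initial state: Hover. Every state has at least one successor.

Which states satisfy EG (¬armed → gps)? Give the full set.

{Hover, Return, Ground}

States satisfying ¬armed → gps: {Hover, Return, Ground}.
States satisfying EG (¬armed → gps): {Hover, Return, Ground}.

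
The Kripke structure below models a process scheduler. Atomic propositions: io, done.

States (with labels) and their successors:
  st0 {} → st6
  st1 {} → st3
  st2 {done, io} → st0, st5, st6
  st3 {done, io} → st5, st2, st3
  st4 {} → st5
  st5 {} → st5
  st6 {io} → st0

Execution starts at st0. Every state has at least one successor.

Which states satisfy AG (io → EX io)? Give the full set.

States satisfying io → EX io: {st0, st1, st2, st3, st4, st5}.
States satisfying AG (io → EX io): {st4, st5}.

{st4, st5}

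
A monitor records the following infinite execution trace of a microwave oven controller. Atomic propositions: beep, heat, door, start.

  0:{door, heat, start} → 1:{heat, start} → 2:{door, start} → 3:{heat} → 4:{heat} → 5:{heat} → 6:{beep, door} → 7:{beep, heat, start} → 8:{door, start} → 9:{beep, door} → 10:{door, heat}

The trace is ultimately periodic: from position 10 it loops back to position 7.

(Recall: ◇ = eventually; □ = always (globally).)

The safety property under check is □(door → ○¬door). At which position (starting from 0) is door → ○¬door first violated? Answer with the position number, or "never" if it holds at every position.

Check door → ○¬door at each position in order: 0 ✓, 1 ✓, 2 ✓, 3 ✓, 4 ✓, 5 ✓, 6 ✓, 7 ✓.
At position 8 the labels are {door, start} and the next position 9 has {beep, door}, so door → ○¬door is false there. This is the first violation.

8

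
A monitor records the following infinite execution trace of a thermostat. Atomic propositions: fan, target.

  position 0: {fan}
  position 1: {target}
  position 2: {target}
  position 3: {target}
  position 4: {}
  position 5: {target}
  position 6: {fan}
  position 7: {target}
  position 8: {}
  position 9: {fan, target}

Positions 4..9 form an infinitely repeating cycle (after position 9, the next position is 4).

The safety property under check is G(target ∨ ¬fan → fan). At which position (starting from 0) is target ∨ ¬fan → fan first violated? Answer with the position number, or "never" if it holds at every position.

1

Check target ∨ ¬fan → fan at each position in order: 0 ✓.
At position 1 the labels are {target}, so target ∨ ¬fan → fan is false there. This is the first violation.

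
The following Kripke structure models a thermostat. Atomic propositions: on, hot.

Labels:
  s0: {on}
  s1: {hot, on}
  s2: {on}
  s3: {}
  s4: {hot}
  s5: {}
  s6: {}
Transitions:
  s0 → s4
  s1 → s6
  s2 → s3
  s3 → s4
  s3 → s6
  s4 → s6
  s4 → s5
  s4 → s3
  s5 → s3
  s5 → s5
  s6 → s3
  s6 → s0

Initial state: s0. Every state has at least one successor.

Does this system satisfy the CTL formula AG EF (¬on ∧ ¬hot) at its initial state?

States satisfying EF (¬on ∧ ¬hot): {s0, s1, s2, s3, s4, s5, s6}.
States satisfying AG EF (¬on ∧ ¬hot): {s0, s1, s2, s3, s4, s5, s6}.
Every state reachable from s0 satisfies EF (¬on ∧ ¬hot).
s0 ∈ Sat(AG EF (¬on ∧ ¬hot)).

Yes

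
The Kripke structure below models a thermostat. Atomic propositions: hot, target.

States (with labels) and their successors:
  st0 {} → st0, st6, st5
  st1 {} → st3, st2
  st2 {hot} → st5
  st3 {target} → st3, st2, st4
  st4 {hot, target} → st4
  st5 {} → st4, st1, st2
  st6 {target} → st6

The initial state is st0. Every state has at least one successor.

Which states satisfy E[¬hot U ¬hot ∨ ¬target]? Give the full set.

States satisfying ¬hot: {st0, st1, st3, st5, st6}.
States satisfying ¬hot ∨ ¬target: {st0, st1, st2, st3, st5, st6}.
States satisfying E[¬hot U ¬hot ∨ ¬target]: {st0, st1, st2, st3, st5, st6}.

{st0, st1, st2, st3, st5, st6}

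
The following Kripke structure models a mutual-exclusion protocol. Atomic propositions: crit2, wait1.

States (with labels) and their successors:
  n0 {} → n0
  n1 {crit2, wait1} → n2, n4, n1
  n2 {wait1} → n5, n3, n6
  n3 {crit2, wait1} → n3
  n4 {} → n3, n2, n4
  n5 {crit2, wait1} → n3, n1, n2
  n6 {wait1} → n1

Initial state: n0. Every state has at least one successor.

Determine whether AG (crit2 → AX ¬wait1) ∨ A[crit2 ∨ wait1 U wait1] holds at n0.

States satisfying crit2 → AX ¬wait1: {n0, n2, n4, n6}.
States satisfying AG (crit2 → AX ¬wait1): {n0}.
States satisfying crit2 ∨ wait1: {n1, n2, n3, n5, n6}.
States satisfying wait1: {n1, n2, n3, n5, n6}.
States satisfying A[crit2 ∨ wait1 U wait1]: {n1, n2, n3, n5, n6}.
States satisfying AG (crit2 → AX ¬wait1) ∨ A[crit2 ∨ wait1 U wait1]: {n0, n1, n2, n3, n5, n6}.
n0 ∈ Sat(AG (crit2 → AX ¬wait1) ∨ A[crit2 ∨ wait1 U wait1]).

Satisfied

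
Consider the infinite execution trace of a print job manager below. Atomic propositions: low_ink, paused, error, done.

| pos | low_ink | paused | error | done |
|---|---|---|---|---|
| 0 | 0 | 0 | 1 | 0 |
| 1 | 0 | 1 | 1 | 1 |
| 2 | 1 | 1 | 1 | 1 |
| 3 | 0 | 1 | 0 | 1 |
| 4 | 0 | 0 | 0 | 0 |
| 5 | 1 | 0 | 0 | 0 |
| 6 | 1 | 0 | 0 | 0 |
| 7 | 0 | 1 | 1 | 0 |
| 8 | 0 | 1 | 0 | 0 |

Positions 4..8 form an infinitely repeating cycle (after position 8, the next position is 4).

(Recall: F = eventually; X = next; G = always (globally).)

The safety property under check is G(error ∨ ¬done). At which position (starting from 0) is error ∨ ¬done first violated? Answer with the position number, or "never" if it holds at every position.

Check error ∨ ¬done at each position in order: 0 ✓, 1 ✓, 2 ✓.
At position 3 the labels are {done, paused}, so error ∨ ¬done is false there. This is the first violation.

3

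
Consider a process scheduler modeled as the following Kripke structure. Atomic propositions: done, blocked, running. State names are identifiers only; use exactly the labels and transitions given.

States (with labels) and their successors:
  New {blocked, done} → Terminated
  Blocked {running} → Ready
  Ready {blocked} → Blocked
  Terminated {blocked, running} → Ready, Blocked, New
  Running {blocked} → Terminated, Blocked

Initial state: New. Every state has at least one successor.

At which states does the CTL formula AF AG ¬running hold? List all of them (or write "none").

none

States satisfying AG ¬running: ∅.
States satisfying AF AG ¬running: ∅.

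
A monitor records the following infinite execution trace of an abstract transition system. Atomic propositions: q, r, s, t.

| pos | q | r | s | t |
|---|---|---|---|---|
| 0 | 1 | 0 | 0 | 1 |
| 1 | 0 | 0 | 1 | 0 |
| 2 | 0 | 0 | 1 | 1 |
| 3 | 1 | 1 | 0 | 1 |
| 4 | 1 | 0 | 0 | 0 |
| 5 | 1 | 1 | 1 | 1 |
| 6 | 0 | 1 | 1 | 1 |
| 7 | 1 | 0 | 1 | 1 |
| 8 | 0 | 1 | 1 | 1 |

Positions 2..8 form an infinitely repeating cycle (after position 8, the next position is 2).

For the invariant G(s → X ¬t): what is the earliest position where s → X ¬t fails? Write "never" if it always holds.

1

Check s → X ¬t at each position in order: 0 ✓.
At position 1 the labels are {s} and the next position 2 has {s, t}, so s → X ¬t is false there. This is the first violation.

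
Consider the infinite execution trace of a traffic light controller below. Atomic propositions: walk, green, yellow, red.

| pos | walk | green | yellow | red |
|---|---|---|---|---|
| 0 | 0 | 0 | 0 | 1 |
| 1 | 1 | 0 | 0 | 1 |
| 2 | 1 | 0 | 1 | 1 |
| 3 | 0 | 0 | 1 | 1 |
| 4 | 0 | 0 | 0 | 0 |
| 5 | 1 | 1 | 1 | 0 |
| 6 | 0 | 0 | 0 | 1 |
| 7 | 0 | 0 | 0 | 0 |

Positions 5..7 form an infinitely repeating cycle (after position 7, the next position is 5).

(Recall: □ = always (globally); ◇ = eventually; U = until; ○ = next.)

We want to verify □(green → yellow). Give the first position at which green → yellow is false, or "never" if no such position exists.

green → yellow holds at every position 0..7, and those are all the positions the trace ever visits, so the invariant □(green → yellow) is never violated.

never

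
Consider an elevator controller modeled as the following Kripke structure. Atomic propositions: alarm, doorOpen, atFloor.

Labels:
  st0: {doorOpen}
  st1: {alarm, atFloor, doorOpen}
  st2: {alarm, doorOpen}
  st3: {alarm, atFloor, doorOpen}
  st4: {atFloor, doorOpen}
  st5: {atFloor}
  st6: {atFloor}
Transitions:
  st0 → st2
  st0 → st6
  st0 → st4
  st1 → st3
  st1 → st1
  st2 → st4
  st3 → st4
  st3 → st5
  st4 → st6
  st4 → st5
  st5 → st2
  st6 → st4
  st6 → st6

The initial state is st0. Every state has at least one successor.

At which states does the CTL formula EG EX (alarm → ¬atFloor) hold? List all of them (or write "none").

{st0, st2, st3, st4, st5, st6}

States satisfying EX (alarm → ¬atFloor): {st0, st2, st3, st4, st5, st6}.
States satisfying EG EX (alarm → ¬atFloor): {st0, st2, st3, st4, st5, st6}.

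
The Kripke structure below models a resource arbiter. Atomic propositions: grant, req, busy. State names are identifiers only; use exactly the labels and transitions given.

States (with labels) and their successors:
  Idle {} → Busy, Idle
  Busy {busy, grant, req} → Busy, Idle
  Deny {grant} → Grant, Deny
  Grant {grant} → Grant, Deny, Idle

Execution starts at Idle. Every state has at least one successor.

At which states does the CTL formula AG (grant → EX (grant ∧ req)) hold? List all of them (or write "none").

States satisfying grant → EX (grant ∧ req): {Idle, Busy}.
States satisfying AG (grant → EX (grant ∧ req)): {Idle, Busy}.

{Idle, Busy}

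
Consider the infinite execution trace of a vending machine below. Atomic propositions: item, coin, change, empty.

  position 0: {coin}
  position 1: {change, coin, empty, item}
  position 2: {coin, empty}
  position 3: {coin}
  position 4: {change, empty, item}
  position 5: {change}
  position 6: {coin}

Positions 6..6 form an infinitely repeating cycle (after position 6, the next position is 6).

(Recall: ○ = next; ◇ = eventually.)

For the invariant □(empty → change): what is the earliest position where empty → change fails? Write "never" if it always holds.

2

Check empty → change at each position in order: 0 ✓, 1 ✓.
At position 2 the labels are {coin, empty}, so empty → change is false there. This is the first violation.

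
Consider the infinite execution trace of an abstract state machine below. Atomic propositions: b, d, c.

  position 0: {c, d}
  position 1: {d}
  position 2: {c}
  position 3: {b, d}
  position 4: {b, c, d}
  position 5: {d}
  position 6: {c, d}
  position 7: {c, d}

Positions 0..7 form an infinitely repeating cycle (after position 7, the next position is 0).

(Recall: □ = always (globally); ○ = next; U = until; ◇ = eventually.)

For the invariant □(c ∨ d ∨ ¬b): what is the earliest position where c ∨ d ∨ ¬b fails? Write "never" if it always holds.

never

c ∨ d ∨ ¬b holds at every position 0..7, and those are all the positions the trace ever visits, so the invariant □(c ∨ d ∨ ¬b) is never violated.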